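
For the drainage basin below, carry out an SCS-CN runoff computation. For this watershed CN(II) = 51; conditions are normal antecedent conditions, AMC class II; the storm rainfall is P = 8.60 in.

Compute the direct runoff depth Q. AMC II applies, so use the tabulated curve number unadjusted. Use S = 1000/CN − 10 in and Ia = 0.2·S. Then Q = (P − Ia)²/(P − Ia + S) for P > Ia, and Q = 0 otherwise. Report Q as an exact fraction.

Q = 2900209/1059015 in ≈ 2.739 in

CN(II) = 51; AMC II needs no correction.
Retention S: 1000/CN − 10 with CN=51.000 → S = 490/51 ≈ 9.608 in
Ia = 0.2S: 0.2·9.608 = 1.922 in (exactly 98/51)
Since P=8.600 > Ia=1.922: effective rainfall P−Ia = 1703/255 in
Q: (1703/255)² ÷ (4153/255) = 2900209/1059015 in (≈ 2.739 in)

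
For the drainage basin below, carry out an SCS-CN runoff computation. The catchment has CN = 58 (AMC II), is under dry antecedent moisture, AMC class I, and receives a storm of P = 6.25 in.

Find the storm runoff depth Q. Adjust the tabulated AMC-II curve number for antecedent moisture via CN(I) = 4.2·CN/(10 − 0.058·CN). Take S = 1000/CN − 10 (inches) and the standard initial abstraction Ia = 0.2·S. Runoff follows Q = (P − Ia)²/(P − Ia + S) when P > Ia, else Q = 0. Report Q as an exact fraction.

Q = 4225/10788 in ≈ 0.392 in

CN(I) from CN(II)=58: (4.2·58)/(10 − 0.058·58) = 2900/79 ≈ 36.709
Max retention: S = 1000/(2900/79) − 10 = 500/29 in (≈ 17.241 in)
Ia = 0.2·(500/29) = 100/29 in ≈ 3.448 in
Excess rainfall: 6.250 − 3.448 = 2.802 in; P > Ia so Q > 0
Q = (325/116)²/((325/116) + 500/29) = (105625/13456)/(2325/116) = 4225/10788 in ≈ 0.392 in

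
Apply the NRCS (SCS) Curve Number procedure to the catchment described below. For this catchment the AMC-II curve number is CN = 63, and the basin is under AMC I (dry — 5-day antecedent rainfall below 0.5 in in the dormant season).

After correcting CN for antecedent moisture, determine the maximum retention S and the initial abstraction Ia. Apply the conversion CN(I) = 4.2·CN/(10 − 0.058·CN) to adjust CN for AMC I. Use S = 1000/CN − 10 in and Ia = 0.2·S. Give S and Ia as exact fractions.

CN(I) from CN(II)=63: (4.2·63)/(10 − 0.058·63) = 132300/3173 ≈ 41.696
S = 1000/(132300/3173) − 10 = 18500/1323 in ≈ 13.983 in
Ia = 0.2S: 0.2·13.983 = 2.797 in (exactly 3700/1323)

S = 18500/1323 in ≈ 13.983 in; Ia = 3700/1323 in ≈ 2.797 in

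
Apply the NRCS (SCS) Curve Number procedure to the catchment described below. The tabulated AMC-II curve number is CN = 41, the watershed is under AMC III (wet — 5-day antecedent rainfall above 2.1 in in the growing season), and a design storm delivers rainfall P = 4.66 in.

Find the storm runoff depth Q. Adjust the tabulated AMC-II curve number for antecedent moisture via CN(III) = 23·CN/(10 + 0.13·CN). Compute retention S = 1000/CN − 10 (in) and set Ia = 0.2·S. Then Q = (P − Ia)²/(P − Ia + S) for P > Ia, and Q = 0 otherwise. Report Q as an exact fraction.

Adjust CN=41 to AMC III: 23·41/(10 + 0.13·41) → 943 ÷ (1533/100) = 94300/1533 ≈ 61.513
Retention S: 1000/CN − 10 with CN=61.513 → S = 5900/943 ≈ 6.257 in
Initial abstraction Ia = S/5 = (5900/943)/5 = 1180/943 ≈ 1.251 in
Since P=4.660 > Ia=1.251: effective rainfall P−Ia = 160719/47150 in
Q: (160719/47150)² ÷ (455719/47150) = 25830596961/21487150850 in (≈ 1.202 in)

Q = 25830596961/21487150850 in ≈ 1.202 in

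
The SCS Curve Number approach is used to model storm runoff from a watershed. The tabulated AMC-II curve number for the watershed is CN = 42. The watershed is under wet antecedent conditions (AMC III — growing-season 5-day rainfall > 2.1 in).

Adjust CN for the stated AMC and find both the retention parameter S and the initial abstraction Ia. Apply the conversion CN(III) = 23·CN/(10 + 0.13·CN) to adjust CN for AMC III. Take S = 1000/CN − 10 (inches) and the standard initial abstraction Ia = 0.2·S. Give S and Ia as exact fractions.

S = 2900/483 in ≈ 6.004 in; Ia = 580/483 in ≈ 1.201 in

CN(III) from CN(II)=42: (23·42)/(10 + 0.13·42) = 48300/773 ≈ 62.484
S = 1000/(48300/773) − 10 = 2900/483 in ≈ 6.004 in
Initial abstraction Ia = S/5 = (2900/483)/5 = 580/483 ≈ 1.201 in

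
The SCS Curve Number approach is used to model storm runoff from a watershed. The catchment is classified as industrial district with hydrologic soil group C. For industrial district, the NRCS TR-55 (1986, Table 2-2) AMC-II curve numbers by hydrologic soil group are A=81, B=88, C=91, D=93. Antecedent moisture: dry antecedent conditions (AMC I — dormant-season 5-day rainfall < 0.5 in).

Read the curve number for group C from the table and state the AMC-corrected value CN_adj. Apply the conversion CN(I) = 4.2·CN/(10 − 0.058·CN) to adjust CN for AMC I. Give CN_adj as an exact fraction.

CN_adj = 63700/787 ≈ 80.940

NRCS table: industrial district, soil group C → CN(II) = 91
Dry (AMC I): CN(I) = 4.2·91/(10 − 0.058·91) = (1911/5)/(2361/500) = 63700/787 ≈ 80.940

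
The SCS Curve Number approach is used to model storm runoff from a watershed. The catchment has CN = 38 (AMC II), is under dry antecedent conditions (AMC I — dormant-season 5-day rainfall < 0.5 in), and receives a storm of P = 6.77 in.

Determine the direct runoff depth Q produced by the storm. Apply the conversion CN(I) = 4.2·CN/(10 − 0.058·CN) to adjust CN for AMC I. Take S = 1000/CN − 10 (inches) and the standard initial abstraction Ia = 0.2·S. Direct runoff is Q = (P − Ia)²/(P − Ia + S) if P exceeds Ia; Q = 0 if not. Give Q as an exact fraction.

Q = 0 in ≈ 0.000 in

Dry (AMC I): CN(I) = 4.2·38/(10 − 0.058·38) = (798/5)/(1949/250) = 39900/1949 ≈ 20.472
S = 1000/(39900/1949) − 10 = 15500/399 in ≈ 38.847 in
Initial abstraction Ia = S/5 = (15500/399)/5 = 3100/399 ≈ 7.769 in
P = 6.770 ≤ Ia = 7.769 in: entire storm abstracted, Q = 0.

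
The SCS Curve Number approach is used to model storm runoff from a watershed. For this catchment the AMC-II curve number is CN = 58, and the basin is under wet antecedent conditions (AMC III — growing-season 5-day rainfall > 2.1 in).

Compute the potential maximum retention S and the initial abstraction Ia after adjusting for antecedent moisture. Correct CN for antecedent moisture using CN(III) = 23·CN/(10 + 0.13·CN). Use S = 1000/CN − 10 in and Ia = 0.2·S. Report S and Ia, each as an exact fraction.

CN(III) from CN(II)=58: (23·58)/(10 + 0.13·58) = 66700/877 ≈ 76.055
S = 1000/(66700/877) − 10 = 2100/667 in ≈ 3.148 in
Ia = 0.2S: 0.2·3.148 = 0.630 in (exactly 420/667)

S = 2100/667 in ≈ 3.148 in; Ia = 420/667 in ≈ 0.630 in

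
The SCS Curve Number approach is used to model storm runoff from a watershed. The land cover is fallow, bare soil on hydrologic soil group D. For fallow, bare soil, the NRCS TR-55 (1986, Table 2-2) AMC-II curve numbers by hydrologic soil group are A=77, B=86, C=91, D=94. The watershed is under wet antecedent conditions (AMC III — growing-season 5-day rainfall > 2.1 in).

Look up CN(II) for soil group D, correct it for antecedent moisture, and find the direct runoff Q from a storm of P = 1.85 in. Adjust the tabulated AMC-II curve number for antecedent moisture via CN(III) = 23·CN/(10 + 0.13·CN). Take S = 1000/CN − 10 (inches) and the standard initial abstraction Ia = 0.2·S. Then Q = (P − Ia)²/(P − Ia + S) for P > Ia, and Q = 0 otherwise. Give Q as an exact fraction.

Q = 1505207209/968511140 in ≈ 1.554 in

NRCS table: fallow, bare soil, soil group D → CN(II) = 94
CN(III) from CN(II)=94: (23·94)/(10 + 0.13·94) = 108100/1111 ≈ 97.300
S = 1000/(108100/1111) − 10 = 300/1081 in ≈ 0.278 in
Ia = 0.2S: 0.2·0.278 = 0.056 in (exactly 60/1081)
Excess rainfall: 1.850 − 0.056 = 1.794 in; P > Ia so Q > 0
Q: (38797/21620)² ÷ (44797/21620) = 1505207209/968511140 in (≈ 1.554 in)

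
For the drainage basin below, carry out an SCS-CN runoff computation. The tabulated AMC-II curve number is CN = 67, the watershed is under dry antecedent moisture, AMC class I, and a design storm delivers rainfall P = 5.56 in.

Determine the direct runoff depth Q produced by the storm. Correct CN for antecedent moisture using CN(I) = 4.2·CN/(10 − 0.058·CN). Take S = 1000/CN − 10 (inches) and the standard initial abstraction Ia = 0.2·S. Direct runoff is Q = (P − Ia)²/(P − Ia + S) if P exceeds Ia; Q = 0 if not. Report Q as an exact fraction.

Q = 1420611481/2054114475 in ≈ 0.692 in

Adjust CN=67 to AMC I: 4.2·67/(10 − 0.058·67) → (1407/5) ÷ (3057/500) = 46900/1019 ≈ 46.026
Max retention: S = 1000/(46900/1019) − 10 = 5500/469 in (≈ 11.727 in)
Ia = 0.2·(5500/469) = 1100/469 in ≈ 2.345 in
Since P=5.560 > Ia=2.345: effective rainfall P−Ia = 37691/11725 in
Q: (37691/11725)² ÷ (175191/11725) = 1420611481/2054114475 in (≈ 0.692 in)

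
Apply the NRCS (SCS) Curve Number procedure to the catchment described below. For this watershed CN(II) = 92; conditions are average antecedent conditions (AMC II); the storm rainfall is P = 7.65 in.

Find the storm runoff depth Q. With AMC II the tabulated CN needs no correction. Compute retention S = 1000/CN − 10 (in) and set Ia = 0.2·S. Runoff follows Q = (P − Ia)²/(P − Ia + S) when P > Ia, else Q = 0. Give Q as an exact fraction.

Q = 11826721/1765940 in ≈ 6.697 in

AMC II — tabulated CN = 92 applies directly.
S = 1000/92 − 10 = 20/23 in ≈ 0.870 in
Ia = 0.2S: 0.2·0.870 = 0.174 in (exactly 4/23)
Excess rainfall: 7.650 − 0.174 = 7.476 in; P > Ia so Q > 0
Runoff Q = (P−Ia)²/(P−Ia+S) = (7.476)²/(7.476+0.870) = 11826721/1765940 ≈ 6.697 in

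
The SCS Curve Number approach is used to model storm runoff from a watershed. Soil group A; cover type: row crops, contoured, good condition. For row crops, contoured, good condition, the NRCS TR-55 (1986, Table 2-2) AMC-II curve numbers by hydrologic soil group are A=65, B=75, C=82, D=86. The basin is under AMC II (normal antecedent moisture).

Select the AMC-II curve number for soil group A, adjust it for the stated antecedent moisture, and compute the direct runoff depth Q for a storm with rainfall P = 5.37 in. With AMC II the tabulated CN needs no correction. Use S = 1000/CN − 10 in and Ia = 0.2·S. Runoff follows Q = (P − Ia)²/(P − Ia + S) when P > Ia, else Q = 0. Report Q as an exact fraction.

Q = 31147561/16355300 in ≈ 1.904 in

NRCS table: row crops, contoured, good condition, soil group A → CN(II) = 65
Average conditions: CN = 65 (no AMC adjustment).
S = 1000/65 − 10 = 70/13 in ≈ 5.385 in
Ia = 0.2S: 0.2·5.385 = 1.077 in (exactly 14/13)
Since P=5.370 > Ia=1.077: effective rainfall P−Ia = 5581/1300 in
Q = (5581/1300)²/((5581/1300) + 70/13) = (31147561/1690000)/(12581/1300) = 31147561/16355300 in ≈ 1.904 in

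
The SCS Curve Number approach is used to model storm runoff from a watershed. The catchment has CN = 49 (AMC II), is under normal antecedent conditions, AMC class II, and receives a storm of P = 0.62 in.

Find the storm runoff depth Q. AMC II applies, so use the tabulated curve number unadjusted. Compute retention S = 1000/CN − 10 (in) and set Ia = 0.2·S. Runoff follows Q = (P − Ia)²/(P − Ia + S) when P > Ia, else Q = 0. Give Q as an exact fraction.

Q = 0 in ≈ 0.000 in

AMC II — tabulated CN = 49 applies directly.
Retention S: 1000/CN − 10 with CN=49.000 → S = 510/49 ≈ 10.408 in
Ia = 0.2S: 0.2·10.408 = 2.082 in (exactly 102/49)
P = 0.620 ≤ Ia = 2.082 in: entire storm abstracted, Q = 0.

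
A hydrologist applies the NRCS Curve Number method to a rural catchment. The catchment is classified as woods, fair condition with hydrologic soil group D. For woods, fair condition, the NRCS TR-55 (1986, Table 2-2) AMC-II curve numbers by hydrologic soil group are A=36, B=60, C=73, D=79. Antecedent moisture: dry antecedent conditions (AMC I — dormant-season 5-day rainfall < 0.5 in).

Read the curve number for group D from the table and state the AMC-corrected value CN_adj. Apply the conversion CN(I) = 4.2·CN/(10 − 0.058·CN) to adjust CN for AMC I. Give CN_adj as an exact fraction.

CN_adj = 7900/129 ≈ 61.240

NRCS table: woods, fair condition, soil group D → CN(II) = 79
CN(I) from CN(II)=79: (4.2·79)/(10 − 0.058·79) = 7900/129 ≈ 61.240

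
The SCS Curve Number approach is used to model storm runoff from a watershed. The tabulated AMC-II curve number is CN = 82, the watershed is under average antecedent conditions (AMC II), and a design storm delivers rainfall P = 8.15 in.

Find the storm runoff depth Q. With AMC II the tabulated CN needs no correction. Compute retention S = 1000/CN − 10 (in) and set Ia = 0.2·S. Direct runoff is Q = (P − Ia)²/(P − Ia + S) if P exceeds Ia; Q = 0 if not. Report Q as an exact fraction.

Q = 39980329/6660860 in ≈ 6.002 in

Average conditions: CN = 82 (no AMC adjustment).
S = 1000/82 − 10 = 90/41 in ≈ 2.195 in
Ia = 0.2·(90/41) = 18/41 in ≈ 0.439 in
Excess rainfall: 8.150 − 0.439 = 7.711 in; P > Ia so Q > 0
Runoff Q = (P−Ia)²/(P−Ia+S) = (7.711)²/(7.711+2.195) = 39980329/6660860 ≈ 6.002 in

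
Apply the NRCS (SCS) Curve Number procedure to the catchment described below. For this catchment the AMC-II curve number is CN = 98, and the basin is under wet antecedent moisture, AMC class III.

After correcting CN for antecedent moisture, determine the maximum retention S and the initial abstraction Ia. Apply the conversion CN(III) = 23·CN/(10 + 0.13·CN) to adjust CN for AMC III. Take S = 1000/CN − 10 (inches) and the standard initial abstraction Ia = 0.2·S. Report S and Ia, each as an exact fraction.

S = 100/1127 in ≈ 0.089 in; Ia = 20/1127 in ≈ 0.018 in

Adjust CN=98 to AMC III: 23·98/(10 + 0.13·98) → 2254 ÷ (1137/50) = 112700/1137 ≈ 99.120
Max retention: S = 1000/(112700/1137) − 10 = 100/1127 in (≈ 0.089 in)
Ia = 0.2S: 0.2·0.089 = 0.018 in (exactly 20/1127)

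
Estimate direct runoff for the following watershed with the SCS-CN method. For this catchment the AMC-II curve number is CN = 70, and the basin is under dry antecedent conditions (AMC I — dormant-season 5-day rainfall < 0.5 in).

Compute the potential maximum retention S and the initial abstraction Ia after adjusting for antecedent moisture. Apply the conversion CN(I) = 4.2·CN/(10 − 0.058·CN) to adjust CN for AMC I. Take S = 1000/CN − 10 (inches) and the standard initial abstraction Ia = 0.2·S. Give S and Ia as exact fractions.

Dry (AMC I): CN(I) = 4.2·70/(10 − 0.058·70) = 294/(297/50) = 4900/99 ≈ 49.495
Max retention: S = 1000/(4900/99) − 10 = 500/49 in (≈ 10.204 in)
Initial abstraction Ia = S/5 = (500/49)/5 = 100/49 ≈ 2.041 in

S = 500/49 in ≈ 10.204 in; Ia = 100/49 in ≈ 2.041 in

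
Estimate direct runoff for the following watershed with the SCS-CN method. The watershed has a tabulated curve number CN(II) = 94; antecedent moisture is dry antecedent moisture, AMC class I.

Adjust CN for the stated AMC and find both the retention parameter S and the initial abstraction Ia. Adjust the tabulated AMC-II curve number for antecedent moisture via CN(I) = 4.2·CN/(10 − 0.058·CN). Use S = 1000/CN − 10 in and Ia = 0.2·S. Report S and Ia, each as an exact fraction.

S = 500/329 in ≈ 1.520 in; Ia = 100/329 in ≈ 0.304 in

Dry (AMC I): CN(I) = 4.2·94/(10 − 0.058·94) = (1974/5)/(1137/250) = 32900/379 ≈ 86.807
Max retention: S = 1000/(32900/379) − 10 = 500/329 in (≈ 1.520 in)
Initial abstraction Ia = S/5 = (500/329)/5 = 100/329 ≈ 0.304 in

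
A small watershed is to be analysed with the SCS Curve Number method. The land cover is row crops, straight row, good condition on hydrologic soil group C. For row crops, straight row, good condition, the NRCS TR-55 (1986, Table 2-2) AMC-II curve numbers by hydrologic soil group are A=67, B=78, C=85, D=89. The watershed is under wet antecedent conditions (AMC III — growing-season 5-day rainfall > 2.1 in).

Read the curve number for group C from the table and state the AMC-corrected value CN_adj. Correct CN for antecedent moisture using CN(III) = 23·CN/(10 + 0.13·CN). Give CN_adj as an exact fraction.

CN_adj = 39100/421 ≈ 92.874

NRCS table: row crops, straight row, good condition, soil group C → CN(II) = 85
Wet (AMC III): CN(III) = 23·85/(10 + 0.13·85) = 1955/(421/20) = 39100/421 ≈ 92.874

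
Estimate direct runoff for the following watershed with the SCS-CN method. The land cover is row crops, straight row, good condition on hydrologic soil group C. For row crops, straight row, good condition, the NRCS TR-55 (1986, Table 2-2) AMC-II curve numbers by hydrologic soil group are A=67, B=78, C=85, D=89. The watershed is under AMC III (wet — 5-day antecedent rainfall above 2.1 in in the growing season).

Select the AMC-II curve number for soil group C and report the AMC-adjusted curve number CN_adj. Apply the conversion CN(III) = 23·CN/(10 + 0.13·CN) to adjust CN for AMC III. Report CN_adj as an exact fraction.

NRCS table: row crops, straight row, good condition, soil group C → CN(II) = 85
Wet (AMC III): CN(III) = 23·85/(10 + 0.13·85) = 1955/(421/20) = 39100/421 ≈ 92.874

CN_adj = 39100/421 ≈ 92.874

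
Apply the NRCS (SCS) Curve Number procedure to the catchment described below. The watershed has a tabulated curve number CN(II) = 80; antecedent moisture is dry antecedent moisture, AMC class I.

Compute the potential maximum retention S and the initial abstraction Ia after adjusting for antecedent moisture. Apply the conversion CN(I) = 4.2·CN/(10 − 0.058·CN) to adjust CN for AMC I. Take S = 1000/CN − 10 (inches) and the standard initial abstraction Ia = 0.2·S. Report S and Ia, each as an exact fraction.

Dry (AMC I): CN(I) = 4.2·80/(10 − 0.058·80) = 336/(134/25) = 4200/67 ≈ 62.687
Max retention: S = 1000/(4200/67) − 10 = 125/21 in (≈ 5.952 in)
Ia = 0.2·(125/21) = 25/21 in ≈ 1.190 in

S = 125/21 in ≈ 5.952 in; Ia = 25/21 in ≈ 1.190 in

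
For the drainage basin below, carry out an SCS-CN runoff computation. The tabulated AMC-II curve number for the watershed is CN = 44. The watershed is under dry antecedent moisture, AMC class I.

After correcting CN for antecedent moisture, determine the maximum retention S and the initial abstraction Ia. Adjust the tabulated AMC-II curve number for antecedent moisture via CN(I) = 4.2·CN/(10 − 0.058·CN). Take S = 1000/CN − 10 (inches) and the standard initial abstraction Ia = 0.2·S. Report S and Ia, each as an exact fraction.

CN(I) from CN(II)=44: (4.2·44)/(10 − 0.058·44) = 3300/133 ≈ 24.812
S = 1000/(3300/133) − 10 = 1000/33 in ≈ 30.303 in
Initial abstraction Ia = S/5 = (1000/33)/5 = 200/33 ≈ 6.061 in

S = 1000/33 in ≈ 30.303 in; Ia = 200/33 in ≈ 6.061 in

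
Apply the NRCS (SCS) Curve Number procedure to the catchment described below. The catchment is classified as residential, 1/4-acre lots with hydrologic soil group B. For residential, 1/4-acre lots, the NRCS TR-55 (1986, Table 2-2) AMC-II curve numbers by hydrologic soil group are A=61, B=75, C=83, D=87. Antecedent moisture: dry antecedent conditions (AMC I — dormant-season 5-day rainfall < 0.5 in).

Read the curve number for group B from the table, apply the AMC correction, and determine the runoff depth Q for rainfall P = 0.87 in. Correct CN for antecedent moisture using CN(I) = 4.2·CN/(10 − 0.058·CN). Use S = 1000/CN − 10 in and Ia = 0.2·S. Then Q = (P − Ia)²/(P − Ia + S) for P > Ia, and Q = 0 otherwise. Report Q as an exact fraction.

NRCS table: residential, 1/4-acre lots, soil group B → CN(II) = 75
Dry (AMC I): CN(I) = 4.2·75/(10 − 0.058·75) = 315/(113/20) = 6300/113 ≈ 55.752
S = 1000/(6300/113) − 10 = 500/63 in ≈ 7.937 in
Ia = 0.2·(500/63) = 100/63 in ≈ 1.587 in
P = 0.870 ≤ Ia = 1.587 in: entire storm abstracted, Q = 0.

Q = 0 in ≈ 0.000 in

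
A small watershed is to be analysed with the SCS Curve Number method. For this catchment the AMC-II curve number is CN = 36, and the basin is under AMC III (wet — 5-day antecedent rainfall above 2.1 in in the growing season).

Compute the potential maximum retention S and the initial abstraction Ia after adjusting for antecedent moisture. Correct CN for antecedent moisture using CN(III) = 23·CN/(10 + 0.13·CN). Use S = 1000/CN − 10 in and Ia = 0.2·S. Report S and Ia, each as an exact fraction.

S = 1600/207 in ≈ 7.729 in; Ia = 320/207 in ≈ 1.546 in

Wet (AMC III): CN(III) = 23·36/(10 + 0.13·36) = 828/(367/25) = 20700/367 ≈ 56.403
Retention S: 1000/CN − 10 with CN=56.403 → S = 1600/207 ≈ 7.729 in
Ia = 0.2S: 0.2·7.729 = 1.546 in (exactly 320/207)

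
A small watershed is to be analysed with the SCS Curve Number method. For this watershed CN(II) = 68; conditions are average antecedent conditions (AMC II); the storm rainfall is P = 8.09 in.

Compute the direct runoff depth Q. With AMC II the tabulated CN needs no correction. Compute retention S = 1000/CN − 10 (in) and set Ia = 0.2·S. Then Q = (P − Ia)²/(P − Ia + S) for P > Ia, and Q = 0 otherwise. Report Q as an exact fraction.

AMC II — tabulated CN = 68 applies directly.
S = 1000/68 − 10 = 80/17 in ≈ 4.706 in
Ia = 0.2S: 0.2·4.706 = 0.941 in (exactly 16/17)
Excess rainfall: 8.090 − 0.941 = 7.149 in; P > Ia so Q > 0
Q: (12153/1700)² ÷ (20153/1700) = 147695409/34260100 in (≈ 4.311 in)

Q = 147695409/34260100 in ≈ 4.311 in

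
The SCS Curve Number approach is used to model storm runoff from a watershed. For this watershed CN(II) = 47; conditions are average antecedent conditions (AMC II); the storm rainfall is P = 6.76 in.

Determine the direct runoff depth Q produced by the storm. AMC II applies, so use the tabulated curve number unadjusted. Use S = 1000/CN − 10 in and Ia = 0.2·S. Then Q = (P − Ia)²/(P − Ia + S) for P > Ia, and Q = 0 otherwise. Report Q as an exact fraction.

AMC II — tabulated CN = 47 applies directly.
Max retention: S = 1000/47 − 10 = 530/47 in (≈ 11.277 in)
Initial abstraction Ia = S/5 = (530/47)/5 = 106/47 ≈ 2.255 in
Excess rainfall: 6.760 − 2.255 = 4.505 in; P > Ia so Q > 0
Q: (5293/1175)² ÷ (18543/1175) = 28015849/21788025 in (≈ 1.286 in)

Q = 28015849/21788025 in ≈ 1.286 in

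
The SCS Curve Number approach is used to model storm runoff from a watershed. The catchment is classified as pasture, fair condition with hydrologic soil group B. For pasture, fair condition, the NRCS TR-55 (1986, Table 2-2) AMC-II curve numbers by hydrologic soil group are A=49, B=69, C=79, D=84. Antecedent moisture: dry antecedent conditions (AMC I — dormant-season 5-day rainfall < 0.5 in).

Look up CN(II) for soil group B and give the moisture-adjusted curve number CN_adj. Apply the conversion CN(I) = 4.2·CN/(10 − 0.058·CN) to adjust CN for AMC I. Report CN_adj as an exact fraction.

NRCS table: pasture, fair condition, soil group B → CN(II) = 69
Adjust CN=69 to AMC I: 4.2·69/(10 − 0.058·69) → (1449/5) ÷ (2999/500) = 144900/2999 ≈ 48.316

CN_adj = 144900/2999 ≈ 48.316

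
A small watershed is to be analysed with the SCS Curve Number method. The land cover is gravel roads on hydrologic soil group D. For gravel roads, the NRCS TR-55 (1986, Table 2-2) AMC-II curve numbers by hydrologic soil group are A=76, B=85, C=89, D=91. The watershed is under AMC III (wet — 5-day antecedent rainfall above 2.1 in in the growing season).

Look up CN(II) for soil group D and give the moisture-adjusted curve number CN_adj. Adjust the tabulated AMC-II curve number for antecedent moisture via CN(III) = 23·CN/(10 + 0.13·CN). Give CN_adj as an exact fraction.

NRCS table: gravel roads, soil group D → CN(II) = 91
Adjust CN=91 to AMC III: 23·91/(10 + 0.13·91) → 2093 ÷ (2183/100) = 209300/2183 ≈ 95.877

CN_adj = 209300/2183 ≈ 95.877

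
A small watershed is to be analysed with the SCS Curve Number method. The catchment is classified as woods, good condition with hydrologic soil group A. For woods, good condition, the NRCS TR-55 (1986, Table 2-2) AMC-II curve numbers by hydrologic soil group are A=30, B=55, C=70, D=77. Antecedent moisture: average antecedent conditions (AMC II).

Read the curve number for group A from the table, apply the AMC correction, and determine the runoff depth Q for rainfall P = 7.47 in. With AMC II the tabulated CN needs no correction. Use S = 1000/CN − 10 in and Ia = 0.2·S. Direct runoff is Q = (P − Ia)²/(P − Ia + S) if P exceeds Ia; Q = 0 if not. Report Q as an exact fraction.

NRCS table: woods, good condition, soil group A → CN(II) = 30
AMC II — tabulated CN = 30 applies directly.
Retention S: 1000/CN − 10 with CN=30.000 → S = 70/3 ≈ 23.333 in
Ia = 0.2S: 0.2·23.333 = 4.667 in (exactly 14/3)
Since P=7.470 > Ia=4.667: effective rainfall P−Ia = 841/300 in
Q = (841/300)²/((841/300) + 70/3) = (707281/90000)/(7841/300) = 707281/2352300 in ≈ 0.301 in

Q = 707281/2352300 in ≈ 0.301 in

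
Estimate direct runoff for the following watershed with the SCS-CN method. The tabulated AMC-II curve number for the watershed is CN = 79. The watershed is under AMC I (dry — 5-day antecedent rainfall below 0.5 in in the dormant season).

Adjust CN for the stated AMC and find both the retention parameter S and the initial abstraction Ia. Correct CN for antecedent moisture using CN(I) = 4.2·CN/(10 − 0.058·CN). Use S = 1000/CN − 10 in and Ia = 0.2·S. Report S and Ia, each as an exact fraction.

S = 500/79 in ≈ 6.329 in; Ia = 100/79 in ≈ 1.266 in

Dry (AMC I): CN(I) = 4.2·79/(10 − 0.058·79) = (1659/5)/(2709/500) = 7900/129 ≈ 61.240
Max retention: S = 1000/(7900/129) − 10 = 500/79 in (≈ 6.329 in)
Ia = 0.2S: 0.2·6.329 = 1.266 in (exactly 100/79)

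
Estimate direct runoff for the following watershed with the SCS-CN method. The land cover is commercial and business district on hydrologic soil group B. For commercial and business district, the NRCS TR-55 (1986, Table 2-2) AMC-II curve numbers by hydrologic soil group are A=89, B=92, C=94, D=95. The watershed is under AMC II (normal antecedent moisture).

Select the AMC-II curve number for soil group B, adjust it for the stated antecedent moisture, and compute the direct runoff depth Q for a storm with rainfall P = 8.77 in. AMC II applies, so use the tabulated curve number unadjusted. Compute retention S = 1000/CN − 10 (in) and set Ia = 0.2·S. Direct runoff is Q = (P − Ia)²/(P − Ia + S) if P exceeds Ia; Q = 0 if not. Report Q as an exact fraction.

NRCS table: commercial and business district, soil group B → CN(II) = 92
Average conditions: CN = 92 (no AMC adjustment).
S = 1000/92 − 10 = 20/23 in ≈ 0.870 in
Ia = 0.2S: 0.2·0.870 = 0.174 in (exactly 4/23)
Since P=8.770 > Ia=0.174: effective rainfall P−Ia = 19771/2300 in
Runoff Q = (P−Ia)²/(P−Ia+S) = (8.596)²/(8.596+0.870) = 390892441/50073300 ≈ 7.806 in

Q = 390892441/50073300 in ≈ 7.806 in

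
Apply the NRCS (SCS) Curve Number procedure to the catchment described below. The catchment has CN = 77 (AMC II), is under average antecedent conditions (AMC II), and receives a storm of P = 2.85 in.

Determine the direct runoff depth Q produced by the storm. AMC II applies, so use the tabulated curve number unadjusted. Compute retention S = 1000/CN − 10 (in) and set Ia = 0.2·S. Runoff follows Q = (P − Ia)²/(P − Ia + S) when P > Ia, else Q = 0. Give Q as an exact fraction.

Q = 12033961/12426260 in ≈ 0.968 in

CN(II) = 77; AMC II needs no correction.
Max retention: S = 1000/77 − 10 = 230/77 in (≈ 2.987 in)
Ia = 0.2S: 0.2·2.987 = 0.597 in (exactly 46/77)
Since P=2.850 > Ia=0.597: effective rainfall P−Ia = 3469/1540 in
Runoff Q = (P−Ia)²/(P−Ia+S) = (2.253)²/(2.253+2.987) = 12033961/12426260 ≈ 0.968 in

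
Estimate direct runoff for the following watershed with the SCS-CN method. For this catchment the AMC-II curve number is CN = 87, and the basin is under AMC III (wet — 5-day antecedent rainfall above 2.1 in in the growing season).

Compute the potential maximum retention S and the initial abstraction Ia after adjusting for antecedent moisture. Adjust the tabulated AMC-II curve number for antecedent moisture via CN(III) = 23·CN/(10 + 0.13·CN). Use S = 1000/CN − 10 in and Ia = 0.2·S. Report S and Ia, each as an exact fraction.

S = 1300/2001 in ≈ 0.650 in; Ia = 260/2001 in ≈ 0.130 in

CN(III) from CN(II)=87: (23·87)/(10 + 0.13·87) = 200100/2131 ≈ 93.900
Retention S: 1000/CN − 10 with CN=93.900 → S = 1300/2001 ≈ 0.650 in
Ia = 0.2S: 0.2·0.650 = 0.130 in (exactly 260/2001)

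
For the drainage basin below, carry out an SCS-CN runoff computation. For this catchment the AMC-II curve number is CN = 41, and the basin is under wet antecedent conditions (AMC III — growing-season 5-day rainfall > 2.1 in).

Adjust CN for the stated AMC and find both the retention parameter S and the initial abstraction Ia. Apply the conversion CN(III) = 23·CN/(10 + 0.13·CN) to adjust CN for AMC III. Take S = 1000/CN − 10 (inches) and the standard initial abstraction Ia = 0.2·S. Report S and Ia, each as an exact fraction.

S = 5900/943 in ≈ 6.257 in; Ia = 1180/943 in ≈ 1.251 in

Adjust CN=41 to AMC III: 23·41/(10 + 0.13·41) → 943 ÷ (1533/100) = 94300/1533 ≈ 61.513
Max retention: S = 1000/(94300/1533) − 10 = 5900/943 in (≈ 6.257 in)
Initial abstraction Ia = S/5 = (5900/943)/5 = 1180/943 ≈ 1.251 in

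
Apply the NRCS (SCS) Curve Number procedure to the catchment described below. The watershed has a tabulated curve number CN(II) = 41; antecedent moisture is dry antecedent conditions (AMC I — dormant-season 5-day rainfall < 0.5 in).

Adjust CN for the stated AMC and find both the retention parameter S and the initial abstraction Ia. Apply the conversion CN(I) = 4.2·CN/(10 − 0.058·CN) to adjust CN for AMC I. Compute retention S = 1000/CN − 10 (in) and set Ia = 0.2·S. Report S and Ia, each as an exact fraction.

Dry (AMC I): CN(I) = 4.2·41/(10 − 0.058·41) = (861/5)/(3811/500) = 86100/3811 ≈ 22.592
Max retention: S = 1000/(86100/3811) − 10 = 29500/861 in (≈ 34.262 in)
Ia = 0.2·(29500/861) = 5900/861 in ≈ 6.852 in

S = 29500/861 in ≈ 34.262 in; Ia = 5900/861 in ≈ 6.852 in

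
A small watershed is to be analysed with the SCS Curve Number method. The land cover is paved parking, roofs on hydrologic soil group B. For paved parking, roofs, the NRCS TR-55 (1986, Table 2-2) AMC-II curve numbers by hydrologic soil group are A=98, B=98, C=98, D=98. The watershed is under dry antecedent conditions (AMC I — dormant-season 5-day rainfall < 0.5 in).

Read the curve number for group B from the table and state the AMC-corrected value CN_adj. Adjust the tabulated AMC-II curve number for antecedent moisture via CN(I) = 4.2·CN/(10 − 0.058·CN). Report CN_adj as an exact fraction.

CN_adj = 102900/1079 ≈ 95.366

NRCS table: paved parking, roofs, soil group B → CN(II) = 98
CN(I) from CN(II)=98: (4.2·98)/(10 − 0.058·98) = 102900/1079 ≈ 95.366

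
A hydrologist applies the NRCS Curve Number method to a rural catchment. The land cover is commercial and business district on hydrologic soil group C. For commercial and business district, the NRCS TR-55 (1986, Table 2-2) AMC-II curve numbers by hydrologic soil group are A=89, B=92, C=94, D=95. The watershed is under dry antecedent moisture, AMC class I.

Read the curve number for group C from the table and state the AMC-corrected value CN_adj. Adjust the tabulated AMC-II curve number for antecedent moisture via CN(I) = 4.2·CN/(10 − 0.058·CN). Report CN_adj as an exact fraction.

NRCS table: commercial and business district, soil group C → CN(II) = 94
Dry (AMC I): CN(I) = 4.2·94/(10 − 0.058·94) = (1974/5)/(1137/250) = 32900/379 ≈ 86.807

CN_adj = 32900/379 ≈ 86.807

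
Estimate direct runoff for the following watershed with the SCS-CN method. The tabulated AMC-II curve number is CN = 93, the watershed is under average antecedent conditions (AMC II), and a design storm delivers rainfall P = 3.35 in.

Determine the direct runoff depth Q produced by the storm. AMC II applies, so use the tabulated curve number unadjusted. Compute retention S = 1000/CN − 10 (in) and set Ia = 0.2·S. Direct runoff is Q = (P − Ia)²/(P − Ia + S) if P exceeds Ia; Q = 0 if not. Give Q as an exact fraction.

Q = 35414401/13672860 in ≈ 2.590 in

Average conditions: CN = 93 (no AMC adjustment).
S = 1000/93 − 10 = 70/93 in ≈ 0.753 in
Initial abstraction Ia = S/5 = (70/93)/5 = 14/93 ≈ 0.151 in
P − Ia = 3.350 − 0.151 = 5951/1860 ≈ 3.199 in (> 0, runoff occurs)
Q: (5951/1860)² ÷ (7351/1860) = 35414401/13672860 in (≈ 2.590 in)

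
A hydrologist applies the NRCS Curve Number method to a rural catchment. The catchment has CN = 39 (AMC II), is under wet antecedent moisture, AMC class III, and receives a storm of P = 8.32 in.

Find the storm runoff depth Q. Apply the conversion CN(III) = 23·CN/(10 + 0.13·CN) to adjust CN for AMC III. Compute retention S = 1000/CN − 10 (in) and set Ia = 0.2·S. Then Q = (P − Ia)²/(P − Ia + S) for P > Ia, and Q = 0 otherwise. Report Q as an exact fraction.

Wet (AMC III): CN(III) = 23·39/(10 + 0.13·39) = 897/(1507/100) = 89700/1507 ≈ 59.522
Retention S: 1000/CN − 10 with CN=59.522 → S = 6100/897 ≈ 6.800 in
Initial abstraction Ia = S/5 = (6100/897)/5 = 1220/897 ≈ 1.360 in
Excess rainfall: 8.320 − 1.360 = 6.960 in; P > Ia so Q > 0
Q: (156076/22425)² ÷ (308576/22425) = 1522482361/432488550 in (≈ 3.520 in)

Q = 1522482361/432488550 in ≈ 3.520 in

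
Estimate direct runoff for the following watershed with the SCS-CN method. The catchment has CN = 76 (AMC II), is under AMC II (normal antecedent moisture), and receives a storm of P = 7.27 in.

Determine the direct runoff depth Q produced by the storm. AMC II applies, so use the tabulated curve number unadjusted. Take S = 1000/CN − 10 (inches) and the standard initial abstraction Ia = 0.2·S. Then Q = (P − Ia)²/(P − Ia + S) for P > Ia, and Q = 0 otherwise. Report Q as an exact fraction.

Average conditions: CN = 76 (no AMC adjustment).
Max retention: S = 1000/76 − 10 = 60/19 in (≈ 3.158 in)
Ia = 0.2S: 0.2·3.158 = 0.632 in (exactly 12/19)
Since P=7.270 > Ia=0.632: effective rainfall P−Ia = 12613/1900 in
Q = (12613/1900)²/((12613/1900) + 60/19) = (159087769/3610000)/(18613/1900) = 159087769/35364700 in ≈ 4.498 in

Q = 159087769/35364700 in ≈ 4.498 in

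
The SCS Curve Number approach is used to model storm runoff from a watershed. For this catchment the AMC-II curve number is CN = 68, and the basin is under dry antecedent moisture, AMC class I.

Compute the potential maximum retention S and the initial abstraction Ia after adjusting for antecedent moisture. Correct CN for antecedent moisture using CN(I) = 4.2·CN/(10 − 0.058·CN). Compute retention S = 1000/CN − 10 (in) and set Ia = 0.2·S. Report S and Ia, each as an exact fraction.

Dry (AMC I): CN(I) = 4.2·68/(10 − 0.058·68) = (1428/5)/(757/125) = 35700/757 ≈ 47.160
Max retention: S = 1000/(35700/757) − 10 = 4000/357 in (≈ 11.204 in)
Ia = 0.2S: 0.2·11.204 = 2.241 in (exactly 800/357)

S = 4000/357 in ≈ 11.204 in; Ia = 800/357 in ≈ 2.241 in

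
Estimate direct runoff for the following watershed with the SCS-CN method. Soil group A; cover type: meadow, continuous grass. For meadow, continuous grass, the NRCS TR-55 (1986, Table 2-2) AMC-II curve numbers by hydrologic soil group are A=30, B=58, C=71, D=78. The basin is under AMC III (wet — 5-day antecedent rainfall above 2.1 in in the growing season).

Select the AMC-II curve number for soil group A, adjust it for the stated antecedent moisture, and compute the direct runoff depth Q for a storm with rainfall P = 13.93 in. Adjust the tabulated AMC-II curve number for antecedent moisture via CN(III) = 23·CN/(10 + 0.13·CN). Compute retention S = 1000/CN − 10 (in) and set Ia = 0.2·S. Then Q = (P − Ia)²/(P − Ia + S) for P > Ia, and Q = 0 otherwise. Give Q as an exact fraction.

NRCS table: meadow, continuous grass, soil group A → CN(II) = 30
CN(III) from CN(II)=30: (23·30)/(10 + 0.13·30) = 6900/139 ≈ 49.640
Max retention: S = 1000/(6900/139) − 10 = 700/69 in (≈ 10.145 in)
Ia = 0.2·(700/69) = 140/69 in ≈ 2.029 in
P − Ia = 13.930 − 2.029 = 82117/6900 ≈ 11.901 in (> 0, runoff occurs)
Q = (82117/6900)²/((82117/6900) + 700/69) = (6743201689/47610000)/(152117/6900) = 963314527/149943900 in ≈ 6.424 in

Q = 963314527/149943900 in ≈ 6.424 in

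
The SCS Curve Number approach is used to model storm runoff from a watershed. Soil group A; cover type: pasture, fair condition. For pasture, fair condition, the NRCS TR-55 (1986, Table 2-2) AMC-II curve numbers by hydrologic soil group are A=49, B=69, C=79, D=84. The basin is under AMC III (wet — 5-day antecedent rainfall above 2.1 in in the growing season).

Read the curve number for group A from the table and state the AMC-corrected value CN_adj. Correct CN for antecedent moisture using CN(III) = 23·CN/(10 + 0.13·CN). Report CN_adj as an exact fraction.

CN_adj = 112700/1637 ≈ 68.845

NRCS table: pasture, fair condition, soil group A → CN(II) = 49
Adjust CN=49 to AMC III: 23·49/(10 + 0.13·49) → 1127 ÷ (1637/100) = 112700/1637 ≈ 68.845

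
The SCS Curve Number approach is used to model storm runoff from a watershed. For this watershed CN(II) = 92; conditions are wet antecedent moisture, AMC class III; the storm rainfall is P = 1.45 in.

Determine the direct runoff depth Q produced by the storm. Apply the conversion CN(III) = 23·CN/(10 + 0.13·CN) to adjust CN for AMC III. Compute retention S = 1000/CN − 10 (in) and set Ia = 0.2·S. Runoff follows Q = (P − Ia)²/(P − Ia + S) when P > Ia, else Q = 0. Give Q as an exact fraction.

CN(III) from CN(II)=92: (23·92)/(10 + 0.13·92) = 52900/549 ≈ 96.357
S = 1000/(52900/549) − 10 = 200/529 in ≈ 0.378 in
Initial abstraction Ia = S/5 = (200/529)/5 = 40/529 ≈ 0.076 in
Excess rainfall: 1.450 − 0.076 = 1.374 in; P > Ia so Q > 0
Q = (14541/10580)²/((14541/10580) + 200/529) = (211440681/111936400)/(18541/10580) = 211440681/196163780 in ≈ 1.078 in

Q = 211440681/196163780 in ≈ 1.078 in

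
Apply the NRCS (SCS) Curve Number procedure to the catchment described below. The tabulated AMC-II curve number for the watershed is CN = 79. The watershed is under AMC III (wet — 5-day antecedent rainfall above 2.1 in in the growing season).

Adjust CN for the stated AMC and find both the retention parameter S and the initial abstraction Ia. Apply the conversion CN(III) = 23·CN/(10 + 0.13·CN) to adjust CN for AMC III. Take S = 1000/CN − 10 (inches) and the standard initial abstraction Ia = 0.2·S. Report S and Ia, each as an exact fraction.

CN(III) from CN(II)=79: (23·79)/(10 + 0.13·79) = 181700/2027 ≈ 89.640
S = 1000/(181700/2027) − 10 = 2100/1817 in ≈ 1.156 in
Ia = 0.2S: 0.2·1.156 = 0.231 in (exactly 420/1817)

S = 2100/1817 in ≈ 1.156 in; Ia = 420/1817 in ≈ 0.231 in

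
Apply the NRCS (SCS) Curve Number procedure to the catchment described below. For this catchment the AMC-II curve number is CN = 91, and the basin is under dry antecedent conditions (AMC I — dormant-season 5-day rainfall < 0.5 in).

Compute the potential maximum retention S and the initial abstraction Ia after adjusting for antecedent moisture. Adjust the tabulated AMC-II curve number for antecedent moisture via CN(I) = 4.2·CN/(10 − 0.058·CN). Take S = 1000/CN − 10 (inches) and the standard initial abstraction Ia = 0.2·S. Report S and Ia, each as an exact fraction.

S = 1500/637 in ≈ 2.355 in; Ia = 300/637 in ≈ 0.471 in

Adjust CN=91 to AMC I: 4.2·91/(10 − 0.058·91) → (1911/5) ÷ (2361/500) = 63700/787 ≈ 80.940
S = 1000/(63700/787) − 10 = 1500/637 in ≈ 2.355 in
Ia = 0.2·(1500/637) = 300/637 in ≈ 0.471 in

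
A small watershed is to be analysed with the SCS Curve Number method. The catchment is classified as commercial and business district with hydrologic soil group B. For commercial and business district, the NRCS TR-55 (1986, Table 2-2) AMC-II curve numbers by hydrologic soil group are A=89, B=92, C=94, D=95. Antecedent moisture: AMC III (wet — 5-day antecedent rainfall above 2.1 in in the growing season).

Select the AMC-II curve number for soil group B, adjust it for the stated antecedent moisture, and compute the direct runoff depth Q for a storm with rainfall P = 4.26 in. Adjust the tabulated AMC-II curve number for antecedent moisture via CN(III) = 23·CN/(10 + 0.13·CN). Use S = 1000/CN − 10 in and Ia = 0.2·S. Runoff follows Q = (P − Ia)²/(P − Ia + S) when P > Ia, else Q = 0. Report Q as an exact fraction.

NRCS table: commercial and business district, soil group B → CN(II) = 92
CN(III) from CN(II)=92: (23·92)/(10 + 0.13·92) = 52900/549 ≈ 96.357
S = 1000/(52900/549) − 10 = 200/529 in ≈ 0.378 in
Ia = 0.2·(200/529) = 40/529 in ≈ 0.076 in
Excess rainfall: 4.260 − 0.076 = 4.184 in; P > Ia so Q > 0
Runoff Q = (P−Ia)²/(P−Ia+S) = (4.184)²/(4.184+0.378) = 12249398329/3191906650 ≈ 3.838 in

Q = 12249398329/3191906650 in ≈ 3.838 in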